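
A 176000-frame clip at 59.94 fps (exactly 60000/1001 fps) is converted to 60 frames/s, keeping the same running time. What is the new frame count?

176176 frames

Target frames = source frames × (target rate / source rate) = 176000 × (60)/(60000/1001) = 176000 × 1001/1000 = 176176.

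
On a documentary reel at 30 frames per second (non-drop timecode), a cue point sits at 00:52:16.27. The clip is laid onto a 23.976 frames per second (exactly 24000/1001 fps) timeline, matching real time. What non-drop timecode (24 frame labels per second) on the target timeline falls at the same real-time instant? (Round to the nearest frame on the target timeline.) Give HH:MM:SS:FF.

00:52:13:18

Source frame index: (0×3600 + 52×60 + 16) × 30 + 27 = 94107.
Real time: 94107 / (30) = 31369/10 s.
Target frame: (31369/10) × (24000/1001) = 5791200/77 ≈ 75210.390 → 75210.
At 24 labels/s: frame 75210 → 00:52:13:18.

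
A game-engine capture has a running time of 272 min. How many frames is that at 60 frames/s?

979200 frames

272 min = 16320 s.
Frames = 16320 × 60 = 979200.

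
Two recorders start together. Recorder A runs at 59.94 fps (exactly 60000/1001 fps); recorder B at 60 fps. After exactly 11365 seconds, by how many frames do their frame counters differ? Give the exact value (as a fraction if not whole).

A emits 60000/1001 × 11365 = 681900000/1001 frames; B emits 60 × 11365 = 681900.
Difference = 681900/1001 frames (≈ 681.2188); B is ahead of A.

681900/1001 frames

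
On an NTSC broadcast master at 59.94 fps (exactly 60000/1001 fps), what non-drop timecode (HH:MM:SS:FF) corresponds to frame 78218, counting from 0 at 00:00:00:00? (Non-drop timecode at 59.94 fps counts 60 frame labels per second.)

78218 ÷ 60 = 1303 full seconds, remainder 38 frames.
1303 s = 0 h 21 min 43 s.
Timecode: 00:21:43:38.

00:21:43:38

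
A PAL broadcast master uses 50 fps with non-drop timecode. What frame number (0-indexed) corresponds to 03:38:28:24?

frame 655424

Total seconds to the label: (3 × 3600 + 38 × 60 + 28) = 13108.
Frame index = 13108 × 50 + 24 = 655424.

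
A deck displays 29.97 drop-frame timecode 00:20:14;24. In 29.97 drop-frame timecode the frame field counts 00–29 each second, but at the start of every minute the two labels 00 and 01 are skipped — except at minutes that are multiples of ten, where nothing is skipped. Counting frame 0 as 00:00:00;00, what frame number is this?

36408

Complete 10-minute blocks: 2, each 17982 frames → 35964.
Remaining 0 whole minutes in the current block: 0 frames.
Within the current minute: 14 × 30 + 24 = 444. Total = 35964 + 0 + 444 = 36408.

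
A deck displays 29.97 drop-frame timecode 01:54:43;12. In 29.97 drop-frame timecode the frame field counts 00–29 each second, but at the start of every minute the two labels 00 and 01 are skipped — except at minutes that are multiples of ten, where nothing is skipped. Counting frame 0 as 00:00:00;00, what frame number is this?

Complete 10-minute blocks: 11, each 17982 frames → 197802.
Remaining 4 whole minutes in the current block: 1800 + 3 × 1798 = 7194 frames.
Within the current minute: 43 × 30 + 12 − 2 = 1300 (labels ;00/;01 skipped at this minute). Total = 197802 + 7194 + 1300 = 206296.

206296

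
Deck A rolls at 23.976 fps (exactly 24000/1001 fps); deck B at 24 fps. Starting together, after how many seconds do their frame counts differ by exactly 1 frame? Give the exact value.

1001/24 seconds

The gap grows by |24 − 24000/1001| = 24/1001 frames per second.
Time for a 1-frame gap: 1 ÷ (24/1001) = 1001/24 s.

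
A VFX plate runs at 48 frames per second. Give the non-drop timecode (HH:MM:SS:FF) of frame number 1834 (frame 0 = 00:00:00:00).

1834 ÷ 48 = 38 full seconds, remainder 10 frames.
38 s = 0 h 0 min 38 s.
Timecode: 00:00:38:10.

00:00:38:10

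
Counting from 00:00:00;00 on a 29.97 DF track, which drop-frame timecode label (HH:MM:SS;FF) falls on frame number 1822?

Each 10-minute DF block holds 10 × 60 × 30 − 9 × 2 = 17982 frames. 1822 ÷ 17982 → 0 full blocks, remainder 1822.
Within the partial block the first minute is 1800 frames and each further minute 1798, so 1 further minute boundary passed. Total skipped labels = 18 × 0 + 2 × 1 = 2.
Non-drop label index = 1822 + 2 = 1824; at 30 labels/s that is 00:01:00:24, i.e. DF 00:01:00;24.

00:01:00;24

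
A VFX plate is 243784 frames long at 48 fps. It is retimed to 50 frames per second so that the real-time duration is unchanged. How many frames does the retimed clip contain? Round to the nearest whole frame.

Frames at target rate = 243784 × (50) / (48) = 761825/3 ≈ 253941.667.
Nearest whole frame: 253942.

253942 frames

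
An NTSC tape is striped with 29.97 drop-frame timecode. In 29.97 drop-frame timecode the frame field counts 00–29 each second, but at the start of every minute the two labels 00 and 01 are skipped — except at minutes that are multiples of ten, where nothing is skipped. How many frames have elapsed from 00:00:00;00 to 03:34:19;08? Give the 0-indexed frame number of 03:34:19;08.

385392

As if non-drop at 30 labels/s: (3 × 3600 + 34 × 60 + 19) × 30 + 8 = 385778.
Minute boundaries passed: 214; those not divisible by 10: 214 − 21 = 193; dropped labels = 2 × 193 = 386.
Actual frame index = 385778 − 386 = 385392.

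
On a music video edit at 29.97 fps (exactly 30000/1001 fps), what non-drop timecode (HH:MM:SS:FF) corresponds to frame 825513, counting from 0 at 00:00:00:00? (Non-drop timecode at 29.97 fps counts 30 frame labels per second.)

825513 ÷ 30 = 27517 full seconds, remainder 3 frames.
27517 s = 7 h 38 min 37 s.
Timecode: 07:38:37:03.

07:38:37:03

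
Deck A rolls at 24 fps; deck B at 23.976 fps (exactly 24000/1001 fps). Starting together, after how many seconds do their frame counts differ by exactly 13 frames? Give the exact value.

The gap grows by |24000/1001 − 24| = 24/1001 frames per second.
Time for a 13-frame gap: 13 ÷ (24/1001) = 13013/24 s.

13013/24 seconds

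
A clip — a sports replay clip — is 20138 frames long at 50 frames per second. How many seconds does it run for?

402.76 seconds

Running time = 20138 / (50) = 402.76 s.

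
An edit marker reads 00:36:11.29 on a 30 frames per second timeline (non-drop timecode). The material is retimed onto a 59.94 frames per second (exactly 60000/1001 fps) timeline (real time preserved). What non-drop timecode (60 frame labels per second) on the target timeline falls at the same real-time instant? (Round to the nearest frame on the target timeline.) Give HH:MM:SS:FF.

00:36:09:48

Source frame index: (0×3600 + 36×60 + 11) × 30 + 29 = 65159.
Real time: 65159 / (30) = 65159/30 s.
Target frame: (65159/30) × (60000/1001) = 130318000/1001 ≈ 130187.812 → 130188.
At 60 labels/s: frame 130188 → 00:36:09:48.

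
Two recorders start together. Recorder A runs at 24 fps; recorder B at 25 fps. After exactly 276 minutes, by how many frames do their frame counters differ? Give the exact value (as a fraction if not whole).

16560 frames

276 min = 16560 s.
A emits 24 × 16560 = 397440 frames; B emits 25 × 16560 = 414000.
Difference = 16560 frames; B is ahead of A.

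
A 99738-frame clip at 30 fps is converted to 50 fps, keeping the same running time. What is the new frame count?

Target frames = source frames × (target rate / source rate) = 99738 × (50)/(30) = 99738 × 5/3 = 166230.

166230 frames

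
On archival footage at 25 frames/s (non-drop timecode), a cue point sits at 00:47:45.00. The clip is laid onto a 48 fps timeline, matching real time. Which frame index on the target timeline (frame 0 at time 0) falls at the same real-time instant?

Source frame index: (0×3600 + 47×60 + 45) × 25 + 0 = 71625.
Real time: 71625 / (25) = 2865 s.
Target frame: (2865) × (48) = 137520.

frame 137520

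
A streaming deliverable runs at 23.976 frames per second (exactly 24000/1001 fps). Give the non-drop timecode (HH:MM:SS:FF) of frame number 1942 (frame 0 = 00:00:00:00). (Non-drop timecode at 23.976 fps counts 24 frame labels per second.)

1942 ÷ 24 = 80 full seconds, remainder 22 frames.
80 s = 0 h 1 min 20 s.
Timecode: 00:01:20:22.

00:01:20:22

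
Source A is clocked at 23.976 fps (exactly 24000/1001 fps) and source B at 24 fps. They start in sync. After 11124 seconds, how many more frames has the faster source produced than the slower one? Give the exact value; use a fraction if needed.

A emits 24000/1001 × 11124 = 266976000/1001 frames; B emits 24 × 11124 = 266976.
Difference = 266976/1001 frames (≈ 266.7093); B is ahead of A.

266976/1001 frames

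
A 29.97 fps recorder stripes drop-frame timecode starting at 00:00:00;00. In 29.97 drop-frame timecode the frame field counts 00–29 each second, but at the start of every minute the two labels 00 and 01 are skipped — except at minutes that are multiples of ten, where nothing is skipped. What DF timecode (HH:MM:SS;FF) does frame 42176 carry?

00:23:27;08

Each 10-minute DF block holds 10 × 60 × 30 − 9 × 2 = 17982 frames. 42176 ÷ 17982 → 2 full blocks, remainder 6212.
Within the partial block the first minute is 1800 frames and each further minute 1798, so 3 further minute boundaries passed. Total skipped labels = 18 × 2 + 2 × 3 = 42.
Non-drop label index = 42176 + 42 = 42218; at 30 labels/s that is 00:23:27:08, i.e. DF 00:23:27;08.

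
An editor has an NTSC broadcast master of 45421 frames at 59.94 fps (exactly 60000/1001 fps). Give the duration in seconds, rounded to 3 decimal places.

Running time = 45421 × 1001/60000 = 45466421/60000 s ≈ 757.774 s.

757.774 seconds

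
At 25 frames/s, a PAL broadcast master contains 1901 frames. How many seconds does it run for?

Running time = 1901 / (25) = 76.04 s.

76.04 seconds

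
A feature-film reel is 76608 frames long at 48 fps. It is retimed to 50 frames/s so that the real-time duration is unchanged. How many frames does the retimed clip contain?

79800 frames

Target frames = source frames × (target rate / source rate) = 76608 × (50)/(48) = 76608 × 25/24 = 79800.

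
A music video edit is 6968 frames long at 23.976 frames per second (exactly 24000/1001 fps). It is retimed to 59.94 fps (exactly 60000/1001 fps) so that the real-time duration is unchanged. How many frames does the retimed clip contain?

17420 frames

Target frames = source frames × (target rate / source rate) = 6968 × (60000/1001)/(24000/1001) = 6968 × 5/2 = 17420.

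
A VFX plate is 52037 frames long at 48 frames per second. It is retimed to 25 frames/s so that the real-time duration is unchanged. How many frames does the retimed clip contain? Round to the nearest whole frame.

Frames at target rate = 52037 × (25) / (48) = 1300925/48 ≈ 27102.604.
Nearest whole frame: 27103.

27103 frames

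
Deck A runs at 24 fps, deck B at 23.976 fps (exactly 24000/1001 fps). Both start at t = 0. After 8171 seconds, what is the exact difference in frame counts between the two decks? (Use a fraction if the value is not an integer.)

A emits 24 × 8171 = 196104 frames; B emits 24000/1001 × 8171 = 196104000/1001.
Difference = 196104/1001 frames (≈ 195.9081); B is behind A.

196104/1001 frames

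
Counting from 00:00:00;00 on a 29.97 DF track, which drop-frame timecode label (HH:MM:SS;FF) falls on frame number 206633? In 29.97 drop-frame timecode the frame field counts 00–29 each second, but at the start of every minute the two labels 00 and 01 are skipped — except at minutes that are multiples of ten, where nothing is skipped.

Ten DF minutes hold 17982 frames, so frame 206633 lies in block 11 (frames 197802–215783) with 8831 frames into that block.
The block's first minute is 1800 frames and the rest 1798 each; 8831 frames reaches minute 4, so 11 × 18 + 4 × 2 = 206 labels have been skipped so far.
Adding those back, label number 206633 + 206 = 206839 at 30 labels/s is 6894 s + 19 f = 1 h 54 min 54 s frame 19, i.e. 01:54:54;19.

01:54:54;19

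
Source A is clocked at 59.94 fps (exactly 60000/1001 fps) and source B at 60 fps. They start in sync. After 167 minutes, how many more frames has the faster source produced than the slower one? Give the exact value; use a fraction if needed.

601200/1001 frames

167 min = 10020 s.
A emits 60000/1001 × 10020 = 601200000/1001 frames; B emits 60 × 10020 = 601200.
Difference = 601200/1001 frames (≈ 600.5994); B is ahead of A.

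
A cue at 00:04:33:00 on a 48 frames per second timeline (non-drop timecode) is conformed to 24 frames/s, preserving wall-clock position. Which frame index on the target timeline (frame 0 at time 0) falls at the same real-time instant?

frame 6552

Source frame index: (0×3600 + 4×60 + 33) × 48 + 0 = 13104.
Real time: 13104 / (48) = 273 s.
Target frame: (273) × (24) = 6552.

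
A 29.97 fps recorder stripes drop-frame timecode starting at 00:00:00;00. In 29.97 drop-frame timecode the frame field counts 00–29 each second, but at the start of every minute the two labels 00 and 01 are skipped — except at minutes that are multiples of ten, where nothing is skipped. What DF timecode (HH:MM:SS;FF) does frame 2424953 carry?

Ten DF minutes hold 17982 frames, so frame 2424953 lies in block 134 (frames 2409588–2427569) with 15365 frames into that block.
The block's first minute is 1800 frames and the rest 1798 each; 15365 frames reaches minute 8, so 134 × 18 + 8 × 2 = 2428 labels have been skipped so far.
Adding those back, label number 2424953 + 2428 = 2427381 at 30 labels/s is 80912 s + 21 f = 22 h 28 min 32 s frame 21, i.e. 22:28:32;21.

22:28:32;21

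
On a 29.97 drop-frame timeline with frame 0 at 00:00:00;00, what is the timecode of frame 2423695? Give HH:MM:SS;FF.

22:27:50;21

Ten DF minutes hold 17982 frames, so frame 2423695 lies in block 134 (frames 2409588–2427569) with 14107 frames into that block.
The block's first minute is 1800 frames and the rest 1798 each; 14107 frames reaches minute 7, so 134 × 18 + 7 × 2 = 2426 labels have been skipped so far.
Adding those back, label number 2423695 + 2426 = 2426121 at 30 labels/s is 80870 s + 21 f = 22 h 27 min 50 s frame 21, i.e. 22:27:50;21.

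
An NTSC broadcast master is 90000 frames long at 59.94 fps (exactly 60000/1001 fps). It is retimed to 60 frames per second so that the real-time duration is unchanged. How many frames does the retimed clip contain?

90090 frames

Target frames = source frames × (target rate / source rate) = 90000 × (60)/(60000/1001) = 90000 × 1001/1000 = 90090.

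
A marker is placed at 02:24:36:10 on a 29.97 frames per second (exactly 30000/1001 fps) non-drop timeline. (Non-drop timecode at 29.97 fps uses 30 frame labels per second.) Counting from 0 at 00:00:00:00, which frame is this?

260290

Total seconds to the label: (2 × 3600 + 24 × 60 + 36) = 8676.
Frame index = 8676 × 30 + 10 = 260290.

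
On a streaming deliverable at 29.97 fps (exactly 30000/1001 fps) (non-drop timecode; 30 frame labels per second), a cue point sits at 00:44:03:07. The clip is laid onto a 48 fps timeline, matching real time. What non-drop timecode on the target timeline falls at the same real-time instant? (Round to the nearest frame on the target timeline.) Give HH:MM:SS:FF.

00:44:05:42

Source frame index: (0×3600 + 44×60 + 3) × 30 + 7 = 79297.
Real time: 79297 / (30000/1001) = 79376297/30000 s.
Target frame: (79376297/30000) × (48) = 79376297/625 ≈ 127002.075 → 127002.
At 48 labels/s: frame 127002 → 00:44:05:42.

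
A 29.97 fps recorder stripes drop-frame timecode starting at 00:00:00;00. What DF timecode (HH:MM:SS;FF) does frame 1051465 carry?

09:44:43;27

Each 10-minute DF block holds 10 × 60 × 30 − 9 × 2 = 17982 frames. 1051465 ÷ 17982 → 58 full blocks, remainder 8509.
Within the partial block the first minute is 1800 frames and each further minute 1798, so 4 further minute boundaries passed. Total skipped labels = 18 × 58 + 2 × 4 = 1052.
Non-drop label index = 1051465 + 1052 = 1052517; at 30 labels/s that is 09:44:43:27, i.e. DF 09:44:43;27.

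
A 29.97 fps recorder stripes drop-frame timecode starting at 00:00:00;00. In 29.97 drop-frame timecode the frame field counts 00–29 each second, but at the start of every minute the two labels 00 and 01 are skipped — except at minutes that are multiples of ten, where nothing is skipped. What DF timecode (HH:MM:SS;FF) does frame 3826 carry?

Each 10-minute DF block holds 10 × 60 × 30 − 9 × 2 = 17982 frames. 3826 ÷ 17982 → 0 full blocks, remainder 3826.
Within the partial block the first minute is 1800 frames and each further minute 1798, so 2 further minute boundaries passed. Total skipped labels = 18 × 0 + 2 × 2 = 4.
Non-drop label index = 3826 + 4 = 3830; at 30 labels/s that is 00:02:07:20, i.e. DF 00:02:07;20.

00:02:07;20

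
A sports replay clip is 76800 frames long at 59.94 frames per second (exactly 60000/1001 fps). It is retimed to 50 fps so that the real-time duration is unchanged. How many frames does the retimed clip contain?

64064 frames

Target frames = source frames × (target rate / source rate) = 76800 × (50)/(60000/1001) = 76800 × 1001/1200 = 64064.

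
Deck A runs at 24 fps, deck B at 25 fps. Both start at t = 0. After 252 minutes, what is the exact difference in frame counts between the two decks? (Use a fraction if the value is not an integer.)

15120 frames

252 min = 15120 s.
A emits 24 × 15120 = 362880 frames; B emits 25 × 15120 = 378000.
Difference = 15120 frames; B is ahead of A.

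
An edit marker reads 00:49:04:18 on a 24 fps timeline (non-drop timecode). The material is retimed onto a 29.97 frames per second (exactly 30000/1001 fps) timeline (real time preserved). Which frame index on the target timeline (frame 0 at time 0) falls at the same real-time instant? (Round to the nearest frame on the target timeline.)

Source frame index: (0×3600 + 49×60 + 4) × 24 + 18 = 70674.
Real time: 70674 / (24) = 11779/4 s.
Target frame: (11779/4) × (30000/1001) = 88342500/1001 ≈ 88254.246 → 88254.

frame 88254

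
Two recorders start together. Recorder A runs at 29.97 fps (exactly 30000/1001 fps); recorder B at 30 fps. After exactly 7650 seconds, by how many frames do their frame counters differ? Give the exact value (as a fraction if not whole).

A emits 30000/1001 × 7650 = 229500000/1001 frames; B emits 30 × 7650 = 229500.
Difference = 229500/1001 frames (≈ 229.2707); B is ahead of A.

229500/1001 frames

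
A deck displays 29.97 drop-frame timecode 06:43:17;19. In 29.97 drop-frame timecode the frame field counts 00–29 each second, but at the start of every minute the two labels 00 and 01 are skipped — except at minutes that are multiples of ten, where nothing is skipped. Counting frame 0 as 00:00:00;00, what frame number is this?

As if non-drop at 30 labels/s: (6 × 3600 + 43 × 60 + 17) × 30 + 19 = 725929.
Minute boundaries passed: 403; those not divisible by 10: 403 − 40 = 363; dropped labels = 2 × 363 = 726.
Actual frame index = 725929 − 726 = 725203.

725203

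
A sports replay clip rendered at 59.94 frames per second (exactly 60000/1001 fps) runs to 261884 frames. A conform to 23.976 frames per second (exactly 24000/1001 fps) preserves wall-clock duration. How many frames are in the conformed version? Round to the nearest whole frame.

104754 frames

Frames at target rate = 261884 × (24000/1001) / (60000/1001) = 523768/5 ≈ 104753.600.
Nearest whole frame: 104754.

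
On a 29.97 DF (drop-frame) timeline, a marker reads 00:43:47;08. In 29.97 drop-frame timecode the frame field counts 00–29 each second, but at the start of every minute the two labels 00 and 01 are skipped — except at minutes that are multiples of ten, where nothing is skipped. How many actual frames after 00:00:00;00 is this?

As if non-drop at 30 labels/s: (0 × 3600 + 43 × 60 + 47) × 30 + 8 = 78818.
Minute boundaries passed: 43; those not divisible by 10: 43 − 4 = 39; dropped labels = 2 × 39 = 78.
Actual frame index = 78818 − 78 = 78740.

78740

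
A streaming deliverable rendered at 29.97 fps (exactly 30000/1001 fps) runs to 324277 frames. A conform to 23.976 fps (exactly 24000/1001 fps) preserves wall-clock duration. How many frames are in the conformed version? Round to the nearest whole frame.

259422 frames

Frames at target rate = 324277 × (24000/1001) / (30000/1001) = 1297108/5 ≈ 259421.600.
Nearest whole frame: 259422.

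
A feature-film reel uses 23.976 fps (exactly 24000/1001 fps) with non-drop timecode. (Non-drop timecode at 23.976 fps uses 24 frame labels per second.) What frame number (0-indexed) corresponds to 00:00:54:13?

Total seconds to the label: (0 × 3600 + 0 × 60 + 54) = 54.
Frame index = 54 × 24 + 13 = 1309.

1309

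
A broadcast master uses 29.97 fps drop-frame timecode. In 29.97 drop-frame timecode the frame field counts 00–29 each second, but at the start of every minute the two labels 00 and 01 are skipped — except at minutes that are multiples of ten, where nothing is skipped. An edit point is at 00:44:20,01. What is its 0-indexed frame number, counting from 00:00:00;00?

79721

As if non-drop at 30 labels/s: (0 × 3600 + 44 × 60 + 20) × 30 + 1 = 79801.
Minute boundaries passed: 44; those not divisible by 10: 44 − 4 = 40; dropped labels = 2 × 40 = 80.
Actual frame index = 79801 − 80 = 79721.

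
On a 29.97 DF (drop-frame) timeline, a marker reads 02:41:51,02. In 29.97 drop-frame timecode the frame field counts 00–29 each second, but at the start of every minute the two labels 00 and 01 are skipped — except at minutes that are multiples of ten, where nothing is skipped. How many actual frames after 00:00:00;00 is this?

291042

Complete 10-minute blocks: 16, each 17982 frames → 287712.
Remaining 1 whole minute in the current block: 1800 + 0 × 1798 = 1800 frames.
Within the current minute: 51 × 30 + 2 − 2 = 1530 (labels ;00/;01 skipped at this minute). Total = 287712 + 1800 + 1530 = 291042.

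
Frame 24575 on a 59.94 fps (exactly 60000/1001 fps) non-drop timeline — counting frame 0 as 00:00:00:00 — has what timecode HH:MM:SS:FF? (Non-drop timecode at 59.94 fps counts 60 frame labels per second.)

24575 ÷ 60 = 409 full seconds, remainder 35 frames.
409 s = 0 h 6 min 49 s.
Timecode: 00:06:49:35.

00:06:49:35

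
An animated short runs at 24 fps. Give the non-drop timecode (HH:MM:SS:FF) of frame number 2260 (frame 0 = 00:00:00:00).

00:01:34:04

2260 ÷ 24 = 94 full seconds, remainder 4 frames.
94 s = 0 h 1 min 34 s.
Timecode: 00:01:34:04.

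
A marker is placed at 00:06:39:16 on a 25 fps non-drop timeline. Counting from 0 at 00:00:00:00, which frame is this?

9991

Total seconds to the label: (0 × 3600 + 6 × 60 + 39) = 399.
Frame index = 399 × 25 + 16 = 9991.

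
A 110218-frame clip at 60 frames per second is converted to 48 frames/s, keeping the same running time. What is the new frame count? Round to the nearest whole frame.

Frames at target rate = 110218 × (48) / (60) = 440872/5 ≈ 88174.400.
Nearest whole frame: 88174.

88174 frames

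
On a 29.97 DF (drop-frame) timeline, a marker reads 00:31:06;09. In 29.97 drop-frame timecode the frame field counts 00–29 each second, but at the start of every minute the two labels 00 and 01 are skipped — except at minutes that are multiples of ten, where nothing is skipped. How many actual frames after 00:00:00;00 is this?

55933

Complete 10-minute blocks: 3, each 17982 frames → 53946.
Remaining 1 whole minute in the current block: 1800 + 0 × 1798 = 1800 frames.
Within the current minute: 6 × 30 + 9 − 2 = 187 (labels ;00/;01 skipped at this minute). Total = 53946 + 1800 + 187 = 55933.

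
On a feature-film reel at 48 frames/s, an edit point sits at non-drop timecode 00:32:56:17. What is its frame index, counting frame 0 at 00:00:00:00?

Total seconds to the label: (0 × 3600 + 32 × 60 + 56) = 1976.
Frame index = 1976 × 48 + 17 = 94865.

frame 94865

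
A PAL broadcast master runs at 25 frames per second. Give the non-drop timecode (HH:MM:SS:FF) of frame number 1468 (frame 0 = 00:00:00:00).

1468 ÷ 25 = 58 full seconds, remainder 18 frames.
58 s = 0 h 0 min 58 s.
Timecode: 00:00:58:18.

00:00:58:18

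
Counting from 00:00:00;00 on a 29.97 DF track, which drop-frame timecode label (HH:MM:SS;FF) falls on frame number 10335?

Each 10-minute DF block holds 10 × 60 × 30 − 9 × 2 = 17982 frames. 10335 ÷ 17982 → 0 full blocks, remainder 10335.
Within the partial block the first minute is 1800 frames and each further minute 1798, so 5 further minute boundaries passed. Total skipped labels = 18 × 0 + 2 × 5 = 10.
Non-drop label index = 10335 + 10 = 10345; at 30 labels/s that is 00:05:44:25, i.e. DF 00:05:44;25.

00:05:44;25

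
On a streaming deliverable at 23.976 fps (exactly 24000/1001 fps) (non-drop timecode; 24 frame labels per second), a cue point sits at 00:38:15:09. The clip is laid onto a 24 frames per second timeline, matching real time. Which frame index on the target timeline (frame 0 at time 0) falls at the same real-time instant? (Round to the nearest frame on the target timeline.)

Source frame index: (0×3600 + 38×60 + 15) × 24 + 9 = 55089.
Real time: 55089 / (24000/1001) = 18381363/8000 s.
Target frame: (18381363/8000) × (24) = 55144089/1000 ≈ 55144.089 → 55144.

frame 55144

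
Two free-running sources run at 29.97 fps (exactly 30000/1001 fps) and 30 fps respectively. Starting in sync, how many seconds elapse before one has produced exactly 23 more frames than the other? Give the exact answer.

23023/30 seconds

The gap grows by |30 − 30000/1001| = 30/1001 frames per second.
Time for a 23-frame gap: 23 ÷ (30/1001) = 23023/30 s.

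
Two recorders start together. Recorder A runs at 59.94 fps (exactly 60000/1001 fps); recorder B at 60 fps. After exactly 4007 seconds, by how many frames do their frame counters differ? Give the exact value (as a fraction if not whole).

A emits 60000/1001 × 4007 = 240420000/1001 frames; B emits 60 × 4007 = 240420.
Difference = 240420/1001 frames (≈ 240.1798); B is ahead of A.

240420/1001 frames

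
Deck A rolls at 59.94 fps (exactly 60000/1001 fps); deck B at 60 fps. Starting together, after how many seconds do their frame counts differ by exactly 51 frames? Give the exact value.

The gap grows by |60 − 60000/1001| = 60/1001 frames per second.
Time for a 51-frame gap: 51 ÷ (60/1001) = 850.85 s.

850.85 seconds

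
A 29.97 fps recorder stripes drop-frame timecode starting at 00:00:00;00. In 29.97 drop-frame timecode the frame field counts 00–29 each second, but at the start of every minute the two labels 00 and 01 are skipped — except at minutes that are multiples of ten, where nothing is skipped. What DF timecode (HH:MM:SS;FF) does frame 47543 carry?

Ten DF minutes hold 17982 frames, so frame 47543 lies in block 2 (frames 35964–53945) with 11579 frames into that block.
The block's first minute is 1800 frames and the rest 1798 each; 11579 frames reaches minute 6, so 2 × 18 + 6 × 2 = 48 labels have been skipped so far.
Adding those back, label number 47543 + 48 = 47591 at 30 labels/s is 1586 s + 11 f = 0 h 26 min 26 s frame 11, i.e. 00:26:26;11.

00:26:26;11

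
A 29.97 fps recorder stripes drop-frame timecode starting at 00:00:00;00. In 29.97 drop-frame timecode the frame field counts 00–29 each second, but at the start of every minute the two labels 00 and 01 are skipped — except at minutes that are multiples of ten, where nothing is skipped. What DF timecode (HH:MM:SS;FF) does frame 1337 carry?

00:00:44;17

Each 10-minute DF block holds 10 × 60 × 30 − 9 × 2 = 17982 frames. 1337 ÷ 17982 → 0 full blocks, remainder 1337.
Within the partial block the first minute is 1800 frames and each further minute 1798, so 0 further minute boundaries passed. Total skipped labels = 18 × 0 + 2 × 0 = 0.
Non-drop label index = 1337 + 0 = 1337; at 30 labels/s that is 00:00:44:17, i.e. DF 00:00:44;17.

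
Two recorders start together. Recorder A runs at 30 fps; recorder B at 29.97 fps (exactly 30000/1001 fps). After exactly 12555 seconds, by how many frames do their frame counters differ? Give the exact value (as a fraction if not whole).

A emits 30 × 12555 = 376650 frames; B emits 30000/1001 × 12555 = 376650000/1001.
Difference = 376650/1001 frames (≈ 376.2737); B is behind A.

376650/1001 frames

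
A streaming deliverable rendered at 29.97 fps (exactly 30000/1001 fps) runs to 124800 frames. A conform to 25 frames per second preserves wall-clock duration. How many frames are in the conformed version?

Target frames = source frames × (target rate / source rate) = 124800 × (25)/(30000/1001) = 124800 × 1001/1200 = 104104.

104104 frames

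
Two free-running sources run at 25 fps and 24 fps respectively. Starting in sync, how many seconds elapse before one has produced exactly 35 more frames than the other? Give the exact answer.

35 seconds

The gap grows by |24 − 25| = 1 frame per second.
Time for a 35-frame gap: 35 ÷ (1) = 35 s.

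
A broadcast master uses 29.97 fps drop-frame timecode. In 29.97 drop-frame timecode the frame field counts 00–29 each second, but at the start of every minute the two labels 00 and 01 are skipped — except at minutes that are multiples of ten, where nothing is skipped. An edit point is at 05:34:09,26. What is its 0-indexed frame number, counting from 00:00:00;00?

600894

As if non-drop at 30 labels/s: (5 × 3600 + 34 × 60 + 9) × 30 + 26 = 601496.
Minute boundaries passed: 334; those not divisible by 10: 334 − 33 = 301; dropped labels = 2 × 301 = 602.
Actual frame index = 601496 − 602 = 600894.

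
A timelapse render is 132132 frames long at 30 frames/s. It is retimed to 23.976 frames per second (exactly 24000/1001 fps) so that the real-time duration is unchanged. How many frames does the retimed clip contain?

Target frames = source frames × (target rate / source rate) = 132132 × (24000/1001)/(30) = 132132 × 800/1001 = 105600.

105600 frames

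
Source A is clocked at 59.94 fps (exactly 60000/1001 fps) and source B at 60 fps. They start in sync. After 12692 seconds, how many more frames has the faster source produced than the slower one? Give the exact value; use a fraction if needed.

761520/1001 frames

A emits 60000/1001 × 12692 = 761520000/1001 frames; B emits 60 × 12692 = 761520.
Difference = 761520/1001 frames (≈ 760.7592); B is ahead of A.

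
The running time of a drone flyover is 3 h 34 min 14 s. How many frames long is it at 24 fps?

308496 frames

3 h 34 min 14 s = 12854 s.
Frames = 12854 × 24 = 308496.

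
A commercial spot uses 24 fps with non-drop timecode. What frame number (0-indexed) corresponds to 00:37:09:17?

Total seconds to the label: (0 × 3600 + 37 × 60 + 9) = 2229.
Frame index = 2229 × 24 + 17 = 53513.

frame 53513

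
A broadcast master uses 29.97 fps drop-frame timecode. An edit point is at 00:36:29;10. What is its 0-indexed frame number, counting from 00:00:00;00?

Complete 10-minute blocks: 3, each 17982 frames → 53946.
Remaining 6 whole minutes in the current block: 1800 + 5 × 1798 = 10790 frames.
Within the current minute: 29 × 30 + 10 − 2 = 878 (labels ;00/;01 skipped at this minute). Total = 53946 + 10790 + 878 = 65614.

65614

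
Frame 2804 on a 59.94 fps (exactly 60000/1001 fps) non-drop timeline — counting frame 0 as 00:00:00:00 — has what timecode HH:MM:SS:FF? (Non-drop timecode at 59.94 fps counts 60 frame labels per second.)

00:00:46:44

2804 ÷ 60 = 46 full seconds, remainder 44 frames.
46 s = 0 h 0 min 46 s.
Timecode: 00:00:46:44.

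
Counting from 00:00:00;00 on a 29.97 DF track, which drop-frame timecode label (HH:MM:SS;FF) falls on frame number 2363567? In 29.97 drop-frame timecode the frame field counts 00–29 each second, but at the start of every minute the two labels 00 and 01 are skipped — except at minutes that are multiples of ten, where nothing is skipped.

21:54:24;13

Ten DF minutes hold 17982 frames, so frame 2363567 lies in block 131 (frames 2355642–2373623) with 7925 frames into that block.
The block's first minute is 1800 frames and the rest 1798 each; 7925 frames reaches minute 4, so 131 × 18 + 4 × 2 = 2366 labels have been skipped so far.
Adding those back, label number 2363567 + 2366 = 2365933 at 30 labels/s is 78864 s + 13 f = 21 h 54 min 24 s frame 13, i.e. 21:54:24;13.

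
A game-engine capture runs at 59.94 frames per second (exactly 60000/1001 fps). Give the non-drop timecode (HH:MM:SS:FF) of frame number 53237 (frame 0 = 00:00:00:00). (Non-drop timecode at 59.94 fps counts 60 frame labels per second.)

53237 ÷ 60 = 887 full seconds, remainder 17 frames.
887 s = 0 h 14 min 47 s.
Timecode: 00:14:47:17.

00:14:47:17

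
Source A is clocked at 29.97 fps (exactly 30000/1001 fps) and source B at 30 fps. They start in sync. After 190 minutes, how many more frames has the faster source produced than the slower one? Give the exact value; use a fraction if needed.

190 min = 11400 s.
A emits 30000/1001 × 11400 = 342000000/1001 frames; B emits 30 × 11400 = 342000.
Difference = 342000/1001 frames (≈ 341.6583); B is ahead of A.

342000/1001 frames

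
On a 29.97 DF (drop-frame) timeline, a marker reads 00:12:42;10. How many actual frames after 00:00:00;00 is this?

22848

As if non-drop at 30 labels/s: (0 × 3600 + 12 × 60 + 42) × 30 + 10 = 22870.
Minute boundaries passed: 12; those not divisible by 10: 12 − 1 = 11; dropped labels = 2 × 11 = 22.
Actual frame index = 22870 − 22 = 22848.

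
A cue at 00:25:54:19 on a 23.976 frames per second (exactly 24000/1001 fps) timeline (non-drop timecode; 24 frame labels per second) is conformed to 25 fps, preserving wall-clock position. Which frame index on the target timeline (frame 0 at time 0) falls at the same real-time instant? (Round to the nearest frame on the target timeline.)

frame 38909

Source frame index: (0×3600 + 25×60 + 54) × 24 + 19 = 37315.
Real time: 37315 / (24000/1001) = 7470463/4800 s.
Target frame: (7470463/4800) × (25) = 7470463/192 ≈ 38908.661 → 38909.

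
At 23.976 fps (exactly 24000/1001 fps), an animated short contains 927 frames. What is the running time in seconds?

38.663625 seconds

Running time = 927 / (24000/1001) = 38.663625 s.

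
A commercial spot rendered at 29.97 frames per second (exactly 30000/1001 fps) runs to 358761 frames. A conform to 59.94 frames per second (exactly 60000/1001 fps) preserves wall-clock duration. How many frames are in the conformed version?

717522 frames

Target frames = source frames × (target rate / source rate) = 358761 × (60000/1001)/(30000/1001) = 358761 × 2 = 717522.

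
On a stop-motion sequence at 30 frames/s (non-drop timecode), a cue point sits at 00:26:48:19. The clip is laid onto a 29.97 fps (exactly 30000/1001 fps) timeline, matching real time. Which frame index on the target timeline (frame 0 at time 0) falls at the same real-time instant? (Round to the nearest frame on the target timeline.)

Source frame index: (0×3600 + 26×60 + 48) × 30 + 19 = 48259.
Real time: 48259 / (30) = 48259/30 s.
Target frame: (48259/30) × (30000/1001) = 48259000/1001 ≈ 48210.789 → 48211.

frame 48211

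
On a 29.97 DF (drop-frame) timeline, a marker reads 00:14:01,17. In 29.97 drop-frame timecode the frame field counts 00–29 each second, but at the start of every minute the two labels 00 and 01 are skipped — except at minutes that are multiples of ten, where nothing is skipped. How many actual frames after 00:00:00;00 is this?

25221

As if non-drop at 30 labels/s: (0 × 3600 + 14 × 60 + 1) × 30 + 17 = 25247.
Minute boundaries passed: 14; those not divisible by 10: 14 − 1 = 13; dropped labels = 2 × 13 = 26.
Actual frame index = 25247 − 26 = 25221.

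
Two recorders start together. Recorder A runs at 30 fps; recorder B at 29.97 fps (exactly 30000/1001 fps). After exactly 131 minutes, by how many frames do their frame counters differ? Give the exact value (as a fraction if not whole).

131 min = 7860 s.
A emits 30 × 7860 = 235800 frames; B emits 30000/1001 × 7860 = 235800000/1001.
Difference = 235800/1001 frames (≈ 235.5644); B is behind A.

235800/1001 frames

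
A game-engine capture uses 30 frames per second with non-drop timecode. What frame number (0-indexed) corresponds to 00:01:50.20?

Total seconds to the label: (0 × 3600 + 1 × 60 + 50) = 110.
Frame index = 110 × 30 + 20 = 3320.

3320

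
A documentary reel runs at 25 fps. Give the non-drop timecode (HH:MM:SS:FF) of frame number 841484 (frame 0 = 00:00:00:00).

841484 ÷ 25 = 33659 full seconds, remainder 9 frames.
33659 s = 9 h 20 min 59 s.
Timecode: 09:20:59:09.

09:20:59:09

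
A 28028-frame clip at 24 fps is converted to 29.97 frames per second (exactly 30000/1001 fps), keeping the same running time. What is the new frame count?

35000 frames

Target frames = source frames × (target rate / source rate) = 28028 × (30000/1001)/(24) = 28028 × 1250/1001 = 35000.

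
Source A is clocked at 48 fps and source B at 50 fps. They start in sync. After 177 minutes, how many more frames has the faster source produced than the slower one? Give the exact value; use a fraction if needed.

177 min = 10620 s.
A emits 48 × 10620 = 509760 frames; B emits 50 × 10620 = 531000.
Difference = 21240 frames; B is ahead of A.

21240 frames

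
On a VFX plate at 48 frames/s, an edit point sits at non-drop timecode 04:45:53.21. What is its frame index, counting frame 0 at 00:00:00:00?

frame 823365

Total seconds to the label: (4 × 3600 + 45 × 60 + 53) = 17153.
Frame index = 17153 × 48 + 21 = 823365.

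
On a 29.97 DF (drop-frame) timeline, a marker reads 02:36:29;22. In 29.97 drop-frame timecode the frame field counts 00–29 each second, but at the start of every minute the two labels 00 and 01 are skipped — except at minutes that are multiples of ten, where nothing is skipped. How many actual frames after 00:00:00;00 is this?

As if non-drop at 30 labels/s: (2 × 3600 + 36 × 60 + 29) × 30 + 22 = 281692.
Minute boundaries passed: 156; those not divisible by 10: 156 − 15 = 141; dropped labels = 2 × 141 = 282.
Actual frame index = 281692 − 282 = 281410.

281410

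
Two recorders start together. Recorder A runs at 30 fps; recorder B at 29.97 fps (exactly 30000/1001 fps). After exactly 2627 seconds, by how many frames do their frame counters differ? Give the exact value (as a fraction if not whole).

78810/1001 frames

A emits 30 × 2627 = 78810 frames; B emits 30000/1001 × 2627 = 78810000/1001.
Difference = 78810/1001 frames (≈ 78.7313); B is behind A.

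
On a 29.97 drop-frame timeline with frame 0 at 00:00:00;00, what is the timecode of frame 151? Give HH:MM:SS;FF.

Each 10-minute DF block holds 10 × 60 × 30 − 9 × 2 = 17982 frames. 151 ÷ 17982 → 0 full blocks, remainder 151.
Within the partial block the first minute is 1800 frames and each further minute 1798, so 0 further minute boundaries passed. Total skipped labels = 18 × 0 + 2 × 0 = 0.
Non-drop label index = 151 + 0 = 151; at 30 labels/s that is 00:00:05:01, i.e. DF 00:00:05;01.

00:00:05;01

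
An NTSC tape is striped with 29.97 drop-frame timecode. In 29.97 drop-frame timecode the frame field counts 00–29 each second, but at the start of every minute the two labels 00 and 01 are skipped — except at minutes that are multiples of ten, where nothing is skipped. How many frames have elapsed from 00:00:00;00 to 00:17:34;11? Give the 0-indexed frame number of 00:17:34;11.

31599

Complete 10-minute blocks: 1, each 17982 frames → 17982.
Remaining 7 whole minutes in the current block: 1800 + 6 × 1798 = 12588 frames.
Within the current minute: 34 × 30 + 11 − 2 = 1029 (labels ;00/;01 skipped at this minute). Total = 17982 + 12588 + 1029 = 31599.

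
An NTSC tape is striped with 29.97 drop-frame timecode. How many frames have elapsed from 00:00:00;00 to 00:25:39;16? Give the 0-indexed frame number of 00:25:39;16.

Complete 10-minute blocks: 2, each 17982 frames → 35964.
Remaining 5 whole minutes in the current block: 1800 + 4 × 1798 = 8992 frames.
Within the current minute: 39 × 30 + 16 − 2 = 1184 (labels ;00/;01 skipped at this minute). Total = 35964 + 8992 + 1184 = 46140.

46140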